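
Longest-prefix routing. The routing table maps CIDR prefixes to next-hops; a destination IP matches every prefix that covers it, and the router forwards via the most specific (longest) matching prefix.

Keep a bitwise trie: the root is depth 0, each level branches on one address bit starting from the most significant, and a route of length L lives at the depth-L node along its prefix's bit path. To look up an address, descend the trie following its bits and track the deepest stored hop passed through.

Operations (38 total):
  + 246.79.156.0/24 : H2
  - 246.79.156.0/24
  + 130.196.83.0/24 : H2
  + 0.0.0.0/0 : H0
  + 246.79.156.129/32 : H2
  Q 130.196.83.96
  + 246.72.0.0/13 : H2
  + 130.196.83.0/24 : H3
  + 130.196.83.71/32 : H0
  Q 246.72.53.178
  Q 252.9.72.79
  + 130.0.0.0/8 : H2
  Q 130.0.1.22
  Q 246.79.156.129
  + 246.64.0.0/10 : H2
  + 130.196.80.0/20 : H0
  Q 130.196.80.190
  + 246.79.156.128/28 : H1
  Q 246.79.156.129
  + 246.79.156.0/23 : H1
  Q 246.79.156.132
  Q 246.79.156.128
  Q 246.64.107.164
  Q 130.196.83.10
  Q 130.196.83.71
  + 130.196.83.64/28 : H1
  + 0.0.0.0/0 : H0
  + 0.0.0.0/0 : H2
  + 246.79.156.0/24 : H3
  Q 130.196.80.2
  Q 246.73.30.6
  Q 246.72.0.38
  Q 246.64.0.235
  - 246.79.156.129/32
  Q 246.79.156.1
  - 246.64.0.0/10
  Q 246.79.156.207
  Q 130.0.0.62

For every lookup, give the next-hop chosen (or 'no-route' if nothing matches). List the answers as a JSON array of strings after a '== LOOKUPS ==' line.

Apply in order:
  add 246.79.156.0/24 -> H2 at depth 24
  del 246.79.156.0/24 (clear depth 24)
  add 130.196.83.0/24 -> H2 at depth 24
  add 0.0.0.0/0 -> H0 at depth 0
  add 246.79.156.129/32 -> H2 at depth 32
  Q 130.196.83.96: descend 100000101100010001010011 ; hops seen [H0,H2] ; pick H2
  add 246.72.0.0/13 -> H2 at depth 13
  add 130.196.83.0/24 -> H3 at depth 24
  add 130.196.83.71/32 -> H0 at depth 32
  Q 246.72.53.178: descend 1111011001001 ; hops seen [H0,H2] ; pick H2
  Q 252.9.72.79: descend 1111 ; hops seen [H0] ; pick H0
  add 130.0.0.0/8 -> H2 at depth 8
  Q 130.0.1.22: descend 10000010 ; hops seen [H0,H2] ; pick H2
  Q 246.79.156.129: descend 11110110010011111001110010000001 ; hops seen [H0,H2,H2] ; pick H2
  add 246.64.0.0/10 -> H2 at depth 10
  add 130.196.80.0/20 -> H0 at depth 20
  Q 130.196.80.190: descend 1000001011000100010100 ; hops seen [H0,H2,H0] ; pick H0
  add 246.79.156.128/28 -> H1 at depth 28
  Q 246.79.156.129: descend 11110110010011111001110010000001 ; hops seen [H0,H2,H2,H1,H2] ; pick H2
  add 246.79.156.0/23 -> H1 at depth 23
  Q 246.79.156.132: descend 11110110010011111001110010000 ; hops seen [H0,H2,H2,H1,H1] ; pick H1
  Q 246.79.156.128: descend 1111011001001111100111001000000 ; hops seen [H0,H2,H2,H1,H1] ; pick H1
  Q 246.64.107.164: descend 111101100100 ; hops seen [H0,H2] ; pick H2
  Q 130.196.83.10: descend 1000001011000100010100110 ; hops seen [H0,H2,H0,H3] ; pick H3
  Q 130.196.83.71: descend 10000010110001000101001101000111 ; hops seen [H0,H2,H0,H3,H0] ; pick H0
  add 130.196.83.64/28 -> H1 at depth 28
  add 0.0.0.0/0 -> H0 at depth 0
  add 0.0.0.0/0 -> H2 at depth 0
  add 246.79.156.0/24 -> H3 at depth 24
  Q 130.196.80.2: descend 1000001011000100010100 ; hops seen [H2,H2,H0] ; pick H0
  Q 246.73.30.6: descend 1111011001001 ; hops seen [H2,H2,H2] ; pick H2
  Q 246.72.0.38: descend 1111011001001 ; hops seen [H2,H2,H2] ; pick H2
  Q 246.64.0.235: descend 111101100100 ; hops seen [H2,H2] ; pick H2
  del 246.79.156.129/32 (clear depth 32)
  Q 246.79.156.1: descend 111101100100111110011100 ; hops seen [H2,H2,H2,H1,H3] ; pick H3
  del 246.64.0.0/10 (clear depth 10)
  Q 246.79.156.207: descend 1111011001001111100111001 ; hops seen [H2,H2,H1,H3] ; pick H3
  Q 130.0.0.62: descend 10000010 ; hops seen [H2,H2] ; pick H2

== LOOKUPS ==
["H2","H2","H0","H2","H2","H0","H2","H1","H1","H2","H3","H0","H0","H2","H2","H2","H3","H3","H2"]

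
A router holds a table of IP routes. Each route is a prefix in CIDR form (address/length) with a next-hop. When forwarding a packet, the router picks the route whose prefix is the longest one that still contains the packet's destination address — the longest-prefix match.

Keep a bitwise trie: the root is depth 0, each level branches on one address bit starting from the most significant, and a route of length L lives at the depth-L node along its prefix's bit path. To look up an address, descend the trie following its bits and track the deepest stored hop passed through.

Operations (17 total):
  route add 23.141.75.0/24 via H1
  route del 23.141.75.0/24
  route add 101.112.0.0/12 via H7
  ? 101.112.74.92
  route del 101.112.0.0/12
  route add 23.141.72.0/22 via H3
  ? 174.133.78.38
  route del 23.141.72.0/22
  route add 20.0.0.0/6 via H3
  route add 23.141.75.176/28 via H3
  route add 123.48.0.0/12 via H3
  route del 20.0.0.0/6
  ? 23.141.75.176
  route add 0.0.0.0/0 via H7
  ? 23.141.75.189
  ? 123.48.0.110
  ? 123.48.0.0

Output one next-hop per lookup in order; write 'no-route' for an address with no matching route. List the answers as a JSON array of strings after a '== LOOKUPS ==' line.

Trace:
  + 23.141.75.0/24 (H1) depth=24
  del 23.141.75.0/24 (clear depth 24)
  + 101.112.0.0/12 (H7) depth=12
  lookup 101.112.74.92: bits 011001010111 walk d0:-→d1:-→d2:-→d3:-→d4:-→d5:-→d6:-→d7:-→d8:-→d9:-→d10:-→d11:-→d12:H7 -> H7
  del 101.112.0.0/12 (clear depth 12)
  + 23.141.72.0/22 (H3) depth=22
  lookup 174.133.78.38: bits ε walk d0:- -> no-route
  del 23.141.72.0/22 (clear depth 22)
  + 20.0.0.0/6 (H3) depth=6
  + 23.141.75.176/28 (H3) depth=28
  + 123.48.0.0/12 (H3) depth=12
  del 20.0.0.0/6 (clear depth 6)
  lookup 23.141.75.176: bits 0001011110001101010010111011 walk d0:-→d1:-→d2:-→d3:-→d4:-→d5:-→d6:-→d7:-→d8:-→d9:-→d10:-→d11:-→d12:-→d13:-→d14:-→d15:-→d16:-→d17:-→d18:-→d19:-→d20:-→d21:-→d22:-→d23:-→d24:-→d25:-→d26:-→d27:-→d28:H3 -> H3
  + 0.0.0.0/0 (H7) depth=0
  lookup 23.141.75.189: bits 0001011110001101010010111011 walk d0:H7→d1:-→d2:-→d3:-→d4:-→d5:-→d6:-→d7:-→d8:-→d9:-→d10:-→d11:-→d12:-→d13:-→d14:-→d15:-→d16:-→d17:-→d18:-→d19:-→d20:-→d21:-→d22:-→d23:-→d24:-→d25:-→d26:-→d27:-→d28:H3 -> H3
  lookup 123.48.0.110: bits 011110110011 walk d0:H7→d1:-→d2:-→d3:-→d4:-→d5:-→d6:-→d7:-→d8:-→d9:-→d10:-→d11:-→d12:H3 -> H3
  lookup 123.48.0.0: bits 011110110011 walk d0:H7→d1:-→d2:-→d3:-→d4:-→d5:-→d6:-→d7:-→d8:-→d9:-→d10:-→d11:-→d12:H3 -> H3

== LOOKUPS ==
["H7","no-route","H3","H3","H3","H3"]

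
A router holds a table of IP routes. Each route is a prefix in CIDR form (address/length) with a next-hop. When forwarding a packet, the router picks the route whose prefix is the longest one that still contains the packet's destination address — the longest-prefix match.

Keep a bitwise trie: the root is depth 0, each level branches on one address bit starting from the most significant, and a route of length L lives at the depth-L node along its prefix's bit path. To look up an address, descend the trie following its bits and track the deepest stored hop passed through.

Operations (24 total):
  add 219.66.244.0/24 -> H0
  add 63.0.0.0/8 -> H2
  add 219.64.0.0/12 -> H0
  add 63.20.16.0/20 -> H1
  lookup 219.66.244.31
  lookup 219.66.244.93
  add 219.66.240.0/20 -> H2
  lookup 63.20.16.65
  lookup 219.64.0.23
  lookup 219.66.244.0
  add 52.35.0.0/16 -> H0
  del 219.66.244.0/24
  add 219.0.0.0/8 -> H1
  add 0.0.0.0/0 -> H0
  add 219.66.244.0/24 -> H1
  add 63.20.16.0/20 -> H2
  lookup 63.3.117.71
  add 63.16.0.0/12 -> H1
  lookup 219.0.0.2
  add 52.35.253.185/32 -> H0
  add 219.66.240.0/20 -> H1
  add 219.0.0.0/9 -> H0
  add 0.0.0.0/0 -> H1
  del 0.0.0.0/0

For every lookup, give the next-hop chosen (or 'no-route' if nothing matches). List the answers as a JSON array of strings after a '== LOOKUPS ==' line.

Process each operation:
  + 219.66.244.0/24 (H0) depth=24
  + 63.0.0.0/8 (H2) depth=8
  + 219.64.0.0/12 (H0) depth=12
  + 63.20.16.0/20 (H1) depth=20
  ? 219.66.244.31  path d0:-→d1:-→d2:-→d3:-→d4:-→d5:-→d6:-→d7:-→d8:-→d9:-→d10:-→d11:-→d12:H0→d13:-→d14:-→d15:-→d16:-→d17:-→d18:-→d19:-→d20:-→d21:-→d22:-→d23:-→d24:H0  best=H0
  ? 219.66.244.93  path d0:-→d1:-→d2:-→d3:-→d4:-→d5:-→d6:-→d7:-→d8:-→d9:-→d10:-→d11:-→d12:H0→d13:-→d14:-→d15:-→d16:-→d17:-→d18:-→d19:-→d20:-→d21:-→d22:-→d23:-→d24:H0  best=H0
  + 219.66.240.0/20 (H2) depth=20
  ? 63.20.16.65  path d0:-→d1:-→d2:-→d3:-→d4:-→d5:-→d6:-→d7:-→d8:H2→d9:-→d10:-→d11:-→d12:-→d13:-→d14:-→d15:-→d16:-→d17:-→d18:-→d19:-→d20:H1  best=H1
  ? 219.64.0.23  path d0:-→d1:-→d2:-→d3:-→d4:-→d5:-→d6:-→d7:-→d8:-→d9:-→d10:-→d11:-→d12:H0→d13:-→d14:-  best=H0
  ? 219.66.244.0  path d0:-→d1:-→d2:-→d3:-→d4:-→d5:-→d6:-→d7:-→d8:-→d9:-→d10:-→d11:-→d12:H0→d13:-→d14:-→d15:-→d16:-→d17:-→d18:-→d19:-→d20:H2→d21:-→d22:-→d23:-→d24:H0  best=H0
  + 52.35.0.0/16 (H0) depth=16
  del 219.66.244.0/24 (clear depth 24)
  + 219.0.0.0/8 (H1) depth=8
  + 0.0.0.0/0 (H0) depth=0
  + 219.66.244.0/24 (H1) depth=24
  + 63.20.16.0/20 (H2) depth=20
  ? 63.3.117.71  path d0:H0→d1:-→d2:-→d3:-→d4:-→d5:-→d6:-→d7:-→d8:H2→d9:-→d10:-→d11:-  best=H2
  + 63.16.0.0/12 (H1) depth=12
  ? 219.0.0.2  path d0:H0→d1:-→d2:-→d3:-→d4:-→d5:-→d6:-→d7:-→d8:H1→d9:-  best=H1
  + 52.35.253.185/32 (H0) depth=32
  + 219.66.240.0/20 (H1) depth=20
  + 219.0.0.0/9 (H0) depth=9
  + 0.0.0.0/0 (H1) depth=0
  del 0.0.0.0/0 (clear depth 0)

== LOOKUPS ==
["H0","H0","H1","H0","H0","H2","H1"]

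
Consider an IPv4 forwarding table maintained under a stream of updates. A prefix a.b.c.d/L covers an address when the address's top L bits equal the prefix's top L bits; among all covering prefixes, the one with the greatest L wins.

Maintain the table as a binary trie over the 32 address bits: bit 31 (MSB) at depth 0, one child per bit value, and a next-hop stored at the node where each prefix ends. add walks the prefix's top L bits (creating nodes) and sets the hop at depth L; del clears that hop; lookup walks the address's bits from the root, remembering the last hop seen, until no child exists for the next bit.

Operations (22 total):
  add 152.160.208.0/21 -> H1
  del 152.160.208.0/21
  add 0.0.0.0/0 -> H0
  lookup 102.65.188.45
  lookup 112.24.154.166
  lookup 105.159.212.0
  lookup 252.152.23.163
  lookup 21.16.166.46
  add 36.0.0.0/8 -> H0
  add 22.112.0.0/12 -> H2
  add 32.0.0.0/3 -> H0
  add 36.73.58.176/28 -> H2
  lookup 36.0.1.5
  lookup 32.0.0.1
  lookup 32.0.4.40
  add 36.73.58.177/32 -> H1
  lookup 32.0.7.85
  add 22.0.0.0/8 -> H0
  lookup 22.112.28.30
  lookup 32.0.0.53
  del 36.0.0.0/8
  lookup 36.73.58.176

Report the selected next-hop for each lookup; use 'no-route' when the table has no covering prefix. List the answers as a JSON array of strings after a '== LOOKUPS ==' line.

Trace:
  add 152.160.208.0/21 -> H1 at depth 21
  - 152.160.208.0/21 clear@21
  add 0.0.0.0/0 -> H0 at depth 0
  lookup 102.65.188.45: bits ε walk d0:H0 -> H0
  lookup 112.24.154.166: bits ε walk d0:H0 -> H0
  lookup 105.159.212.0: bits ε walk d0:H0 -> H0
  lookup 252.152.23.163: bits 1 walk d0:H0→d1:- -> H0
  lookup 21.16.166.46: bits ε walk d0:H0 -> H0
  add 36.0.0.0/8 -> H0 at depth 8
  add 22.112.0.0/12 -> H2 at depth 12
  add 32.0.0.0/3 -> H0 at depth 3
  add 36.73.58.176/28 -> H2 at depth 28
  lookup 36.0.1.5: bits 001001000 walk d0:H0→d1:-→d2:-→d3:H0→d4:-→d5:-→d6:-→d7:-→d8:H0→d9:- -> H0
  lookup 32.0.0.1: bits 00100 walk d0:H0→d1:-→d2:-→d3:H0→d4:-→d5:- -> H0
  lookup 32.0.4.40: bits 00100 walk d0:H0→d1:-→d2:-→d3:H0→d4:-→d5:- -> H0
  add 36.73.58.177/32 -> H1 at depth 32
  lookup 32.0.7.85: bits 00100 walk d0:H0→d1:-→d2:-→d3:H0→d4:-→d5:- -> H0
  add 22.0.0.0/8 -> H0 at depth 8
  lookup 22.112.28.30: bits 000101100111 walk d0:H0→d1:-→d2:-→d3:-→d4:-→d5:-→d6:-→d7:-→d8:H0→d9:-→d10:-→d11:-→d12:H2 -> H2
  lookup 32.0.0.53: bits 00100 walk d0:H0→d1:-→d2:-→d3:H0→d4:-→d5:- -> H0
  - 36.0.0.0/8 clear@8
  lookup 36.73.58.176: bits 0010010001001001001110101011000 walk d0:H0→d1:-→d2:-→d3:H0→d4:-→d5:-→d6:-→d7:-→d8:-→d9:-→d10:-→d11:-→d12:-→d13:-→d14:-→d15:-→d16:-→d17:-→d18:-→d19:-→d20:-→d21:-→d22:-→d23:-→d24:-→d25:-→d26:-→d27:-→d28:H2→d29:-→d30:-→d31:- -> H2

== LOOKUPS ==
["H0","H0","H0","H0","H0","H0","H0","H0","H0","H2","H0","H2"]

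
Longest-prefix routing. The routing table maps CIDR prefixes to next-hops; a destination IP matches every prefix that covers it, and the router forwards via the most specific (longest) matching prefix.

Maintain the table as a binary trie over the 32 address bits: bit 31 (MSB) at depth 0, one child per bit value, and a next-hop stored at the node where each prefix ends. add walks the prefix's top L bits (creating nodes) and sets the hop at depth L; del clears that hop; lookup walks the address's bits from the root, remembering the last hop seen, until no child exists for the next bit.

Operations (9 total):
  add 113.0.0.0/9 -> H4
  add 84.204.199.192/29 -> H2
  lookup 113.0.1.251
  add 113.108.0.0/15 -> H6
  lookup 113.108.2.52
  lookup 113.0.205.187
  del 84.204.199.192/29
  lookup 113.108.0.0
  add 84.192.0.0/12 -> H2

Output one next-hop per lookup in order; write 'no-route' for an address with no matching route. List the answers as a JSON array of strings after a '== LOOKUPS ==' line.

Apply in order:
  add 113.0.0.0/9 -> H4 at depth 9
  add 84.204.199.192/29 -> H2 at depth 29
  Q 113.0.1.251: descend 011100010 ; hops seen [H4] ; pick H4
  add 113.108.0.0/15 -> H6 at depth 15
  Q 113.108.2.52: descend 011100010110110 ; hops seen [H4,H6] ; pick H6
  Q 113.0.205.187: descend 011100010 ; hops seen [H4] ; pick H4
  - 84.204.199.192/29 clear@29
  Q 113.108.0.0: descend 011100010110110 ; hops seen [H4,H6] ; pick H6
  add 84.192.0.0/12 -> H2 at depth 12

== LOOKUPS ==
["H4","H6","H4","H6"]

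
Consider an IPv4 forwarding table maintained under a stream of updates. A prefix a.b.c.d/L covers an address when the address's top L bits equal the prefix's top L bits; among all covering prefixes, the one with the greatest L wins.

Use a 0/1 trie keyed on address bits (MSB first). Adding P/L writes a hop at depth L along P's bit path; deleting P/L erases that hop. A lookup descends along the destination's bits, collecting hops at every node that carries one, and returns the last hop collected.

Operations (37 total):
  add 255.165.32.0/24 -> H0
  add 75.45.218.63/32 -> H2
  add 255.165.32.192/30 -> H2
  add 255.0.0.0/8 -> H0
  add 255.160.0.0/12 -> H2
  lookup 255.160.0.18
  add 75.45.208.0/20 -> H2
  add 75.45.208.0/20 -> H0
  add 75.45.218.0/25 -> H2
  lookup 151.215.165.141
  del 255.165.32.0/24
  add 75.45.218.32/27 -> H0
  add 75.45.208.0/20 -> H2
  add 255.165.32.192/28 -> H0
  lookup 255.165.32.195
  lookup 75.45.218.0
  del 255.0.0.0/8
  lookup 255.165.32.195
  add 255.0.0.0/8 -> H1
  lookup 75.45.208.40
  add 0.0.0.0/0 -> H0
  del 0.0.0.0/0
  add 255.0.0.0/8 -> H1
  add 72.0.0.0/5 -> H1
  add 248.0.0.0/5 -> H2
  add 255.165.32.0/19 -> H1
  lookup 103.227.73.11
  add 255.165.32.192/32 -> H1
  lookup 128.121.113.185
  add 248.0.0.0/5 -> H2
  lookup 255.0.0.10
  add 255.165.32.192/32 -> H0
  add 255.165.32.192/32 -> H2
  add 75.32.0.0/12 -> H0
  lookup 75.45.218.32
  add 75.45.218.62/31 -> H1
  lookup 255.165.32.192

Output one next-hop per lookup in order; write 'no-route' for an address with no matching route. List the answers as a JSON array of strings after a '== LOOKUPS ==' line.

Apply in order:
  + 255.165.32.0/24 (H0) depth=24
  + 75.45.218.63/32 (H2) depth=32
  + 255.165.32.192/30 (H2) depth=30
  + 255.0.0.0/8 (H0) depth=8
  + 255.160.0.0/12 (H2) depth=12
  lookup 255.160.0.18: bits 1111111110100 walk d0:-→d1:-→d2:-→d3:-→d4:-→d5:-→d6:-→d7:-→d8:H0→d9:-→d10:-→d11:-→d12:H2→d13:- -> H2
  + 75.45.208.0/20 (H2) depth=20
  + 75.45.208.0/20 (H0) depth=20
  + 75.45.218.0/25 (H2) depth=25
  lookup 151.215.165.141: bits 1 walk d0:-→d1:- -> no-route
  del 255.165.32.0/24 (clear depth 24)
  + 75.45.218.32/27 (H0) depth=27
  + 75.45.208.0/20 (H2) depth=20
  + 255.165.32.192/28 (H0) depth=28
  lookup 255.165.32.195: bits 111111111010010100100000110000 walk d0:-→d1:-→d2:-→d3:-→d4:-→d5:-→d6:-→d7:-→d8:H0→d9:-→d10:-→d11:-→d12:H2→d13:-→d14:-→d15:-→d16:-→d17:-→d18:-→d19:-→d20:-→d21:-→d22:-→d23:-→d24:-→d25:-→d26:-→d27:-→d28:H0→d29:-→d30:H2 -> H2
  lookup 75.45.218.0: bits 01001011001011011101101000 walk d0:-→d1:-→d2:-→d3:-→d4:-→d5:-→d6:-→d7:-→d8:-→d9:-→d10:-→d11:-→d12:-→d13:-→d14:-→d15:-→d16:-→d17:-→d18:-→d19:-→d20:H2→d21:-→d22:-→d23:-→d24:-→d25:H2→d26:- -> H2
  del 255.0.0.0/8 (clear depth 8)
  lookup 255.165.32.195: bits 111111111010010100100000110000 walk d0:-→d1:-→d2:-→d3:-→d4:-→d5:-→d6:-→d7:-→d8:-→d9:-→d10:-→d11:-→d12:H2→d13:-→d14:-→d15:-→d16:-→d17:-→d18:-→d19:-→d20:-→d21:-→d22:-→d23:-→d24:-→d25:-→d26:-→d27:-→d28:H0→d29:-→d30:H2 -> H2
  + 255.0.0.0/8 (H1) depth=8
  lookup 75.45.208.40: bits 01001011001011011101 walk d0:-→d1:-→d2:-→d3:-→d4:-→d5:-→d6:-→d7:-→d8:-→d9:-→d10:-→d11:-→d12:-→d13:-→d14:-→d15:-→d16:-→d17:-→d18:-→d19:-→d20:H2 -> H2
  + 0.0.0.0/0 (H0) depth=0
  del 0.0.0.0/0 (clear depth 0)
  + 255.0.0.0/8 (H1) depth=8
  + 72.0.0.0/5 (H1) depth=5
  + 248.0.0.0/5 (H2) depth=5
  + 255.165.32.0/19 (H1) depth=19
  lookup 103.227.73.11: bits 01 walk d0:-→d1:-→d2:- -> no-route
  + 255.165.32.192/32 (H1) depth=32
  lookup 128.121.113.185: bits 1 walk d0:-→d1:- -> no-route
  + 248.0.0.0/5 (H2) depth=5
  lookup 255.0.0.10: bits 11111111 walk d0:-→d1:-→d2:-→d3:-→d4:-→d5:H2→d6:-→d7:-→d8:H1 -> H1
  + 255.165.32.192/32 (H0) depth=32
  + 255.165.32.192/32 (H2) depth=32
  + 75.32.0.0/12 (H0) depth=12
  lookup 75.45.218.32: bits 010010110010110111011010001 walk d0:-→d1:-→d2:-→d3:-→d4:-→d5:H1→d6:-→d7:-→d8:-→d9:-→d10:-→d11:-→d12:H0→d13:-→d14:-→d15:-→d16:-→d17:-→d18:-→d19:-→d20:H2→d21:-→d22:-→d23:-→d24:-→d25:H2→d26:-→d27:H0 -> H0
  + 75.45.218.62/31 (H1) depth=31
  lookup 255.165.32.192: bits 11111111101001010010000011000000 walk d0:-→d1:-→d2:-→d3:-→d4:-→d5:H2→d6:-→d7:-→d8:H1→d9:-→d10:-→d11:-→d12:H2→d13:-→d14:-→d15:-→d16:-→d17:-→d18:-→d19:H1→d20:-→d21:-→d22:-→d23:-→d24:-→d25:-→d26:-→d27:-→d28:H0→d29:-→d30:H2→d31:-→d32:H2 -> H2

== LOOKUPS ==
["H2","no-route","H2","H2","H2","H2","no-route","no-route","H1","H0","H2"]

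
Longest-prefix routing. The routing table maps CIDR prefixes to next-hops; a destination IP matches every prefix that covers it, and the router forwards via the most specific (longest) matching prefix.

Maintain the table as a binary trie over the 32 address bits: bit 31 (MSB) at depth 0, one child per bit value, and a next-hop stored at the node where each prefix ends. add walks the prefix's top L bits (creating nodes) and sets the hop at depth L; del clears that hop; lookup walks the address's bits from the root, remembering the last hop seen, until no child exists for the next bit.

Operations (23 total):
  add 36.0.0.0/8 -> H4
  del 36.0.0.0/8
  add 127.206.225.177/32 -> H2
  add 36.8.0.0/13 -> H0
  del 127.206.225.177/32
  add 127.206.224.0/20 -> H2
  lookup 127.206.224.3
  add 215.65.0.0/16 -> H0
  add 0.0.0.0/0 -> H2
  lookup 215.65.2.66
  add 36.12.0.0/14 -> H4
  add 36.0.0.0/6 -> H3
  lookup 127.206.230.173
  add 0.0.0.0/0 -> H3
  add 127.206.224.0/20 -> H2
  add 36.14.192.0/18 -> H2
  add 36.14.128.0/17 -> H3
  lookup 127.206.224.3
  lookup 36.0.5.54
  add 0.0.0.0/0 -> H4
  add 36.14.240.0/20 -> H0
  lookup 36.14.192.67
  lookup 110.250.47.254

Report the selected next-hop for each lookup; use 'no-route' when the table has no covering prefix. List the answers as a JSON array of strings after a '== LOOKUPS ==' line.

Apply in order:
  add 36.0.0.0/8 -> H4 at depth 8
  - 36.0.0.0/8 clear@8
  add 127.206.225.177/32 -> H2 at depth 32
  add 36.8.0.0/13 -> H0 at depth 13
  - 127.206.225.177/32 clear@32
  add 127.206.224.0/20 -> H2 at depth 20
  ? 127.206.224.3  path d0:-→d1:-→d2:-→d3:-→d4:-→d5:-→d6:-→d7:-→d8:-→d9:-→d10:-→d11:-→d12:-→d13:-→d14:-→d15:-→d16:-→d17:-→d18:-→d19:-→d20:H2→d21:-→d22:-→d23:-  best=H2
  add 215.65.0.0/16 -> H0 at depth 16
  add 0.0.0.0/0 -> H2 at depth 0
  ? 215.65.2.66  path d0:H2→d1:-→d2:-→d3:-→d4:-→d5:-→d6:-→d7:-→d8:-→d9:-→d10:-→d11:-→d12:-→d13:-→d14:-→d15:-→d16:H0  best=H0
  add 36.12.0.0/14 -> H4 at depth 14
  add 36.0.0.0/6 -> H3 at depth 6
  ? 127.206.230.173  path d0:H2→d1:-→d2:-→d3:-→d4:-→d5:-→d6:-→d7:-→d8:-→d9:-→d10:-→d11:-→d12:-→d13:-→d14:-→d15:-→d16:-→d17:-→d18:-→d19:-→d20:H2→d21:-  best=H2
  add 0.0.0.0/0 -> H3 at depth 0
  add 127.206.224.0/20 -> H2 at depth 20
  add 36.14.192.0/18 -> H2 at depth 18
  add 36.14.128.0/17 -> H3 at depth 17
  ? 127.206.224.3  path d0:H3→d1:-→d2:-→d3:-→d4:-→d5:-→d6:-→d7:-→d8:-→d9:-→d10:-→d11:-→d12:-→d13:-→d14:-→d15:-→d16:-→d17:-→d18:-→d19:-→d20:H2→d21:-→d22:-→d23:-  best=H2
  ? 36.0.5.54  path d0:H3→d1:-→d2:-→d3:-→d4:-→d5:-→d6:H3→d7:-→d8:-→d9:-→d10:-→d11:-→d12:-  best=H3
  add 0.0.0.0/0 -> H4 at depth 0
  add 36.14.240.0/20 -> H0 at depth 20
  ? 36.14.192.67  path d0:H4→d1:-→d2:-→d3:-→d4:-→d5:-→d6:H3→d7:-→d8:-→d9:-→d10:-→d11:-→d12:-→d13:H0→d14:H4→d15:-→d16:-→d17:H3→d18:H2  best=H2
  ? 110.250.47.254  path d0:H4→d1:-→d2:-→d3:-  best=H4

== LOOKUPS ==
["H2","H0","H2","H2","H3","H2","H4"]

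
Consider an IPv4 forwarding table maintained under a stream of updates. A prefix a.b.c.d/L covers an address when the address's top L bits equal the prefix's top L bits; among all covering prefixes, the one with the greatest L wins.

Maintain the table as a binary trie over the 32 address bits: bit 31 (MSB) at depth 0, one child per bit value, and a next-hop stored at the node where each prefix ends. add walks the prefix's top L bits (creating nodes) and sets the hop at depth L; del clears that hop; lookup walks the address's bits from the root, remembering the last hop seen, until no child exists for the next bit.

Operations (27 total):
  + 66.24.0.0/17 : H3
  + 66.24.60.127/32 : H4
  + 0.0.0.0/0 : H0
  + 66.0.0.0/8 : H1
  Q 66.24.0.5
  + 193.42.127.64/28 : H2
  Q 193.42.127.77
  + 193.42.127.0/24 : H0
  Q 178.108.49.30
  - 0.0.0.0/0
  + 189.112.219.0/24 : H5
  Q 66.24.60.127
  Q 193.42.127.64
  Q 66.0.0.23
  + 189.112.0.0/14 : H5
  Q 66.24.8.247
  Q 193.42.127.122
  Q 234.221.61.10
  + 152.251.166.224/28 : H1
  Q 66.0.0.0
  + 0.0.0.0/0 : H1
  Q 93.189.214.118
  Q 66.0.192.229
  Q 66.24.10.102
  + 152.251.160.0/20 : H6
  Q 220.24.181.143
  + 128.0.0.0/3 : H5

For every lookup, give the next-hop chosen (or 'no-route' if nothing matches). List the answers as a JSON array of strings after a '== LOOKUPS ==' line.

Process each operation:
  add 66.24.0.0/17 -> H3 at depth 17
  add 66.24.60.127/32 -> H4 at depth 32
  add 0.0.0.0/0 -> H0 at depth 0
  add 66.0.0.0/8 -> H1 at depth 8
  ? 66.24.0.5  path d0:H0→d1:-→d2:-→d3:-→d4:-→d5:-→d6:-→d7:-→d8:H1→d9:-→d10:-→d11:-→d12:-→d13:-→d14:-→d15:-→d16:-→d17:H3→d18:-  best=H3
  add 193.42.127.64/28 -> H2 at depth 28
  ? 193.42.127.77  path d0:H0→d1:-→d2:-→d3:-→d4:-→d5:-→d6:-→d7:-→d8:-→d9:-→d10:-→d11:-→d12:-→d13:-→d14:-→d15:-→d16:-→d17:-→d18:-→d19:-→d20:-→d21:-→d22:-→d23:-→d24:-→d25:-→d26:-→d27:-→d28:H2  best=H2
  add 193.42.127.0/24 -> H0 at depth 24
  ? 178.108.49.30  path d0:H0→d1:-  best=H0
  del 0.0.0.0/0 (clear depth 0)
  add 189.112.219.0/24 -> H5 at depth 24
  ? 66.24.60.127  path d0:-→d1:-→d2:-→d3:-→d4:-→d5:-→d6:-→d7:-→d8:H1→d9:-→d10:-→d11:-→d12:-→d13:-→d14:-→d15:-→d16:-→d17:H3→d18:-→d19:-→d20:-→d21:-→d22:-→d23:-→d24:-→d25:-→d26:-→d27:-→d28:-→d29:-→d30:-→d31:-→d32:H4  best=H4
  ? 193.42.127.64  path d0:-→d1:-→d2:-→d3:-→d4:-→d5:-→d6:-→d7:-→d8:-→d9:-→d10:-→d11:-→d12:-→d13:-→d14:-→d15:-→d16:-→d17:-→d18:-→d19:-→d20:-→d21:-→d22:-→d23:-→d24:H0→d25:-→d26:-→d27:-→d28:H2  best=H2
  ? 66.0.0.23  path d0:-→d1:-→d2:-→d3:-→d4:-→d5:-→d6:-→d7:-→d8:H1→d9:-→d10:-→d11:-  best=H1
  add 189.112.0.0/14 -> H5 at depth 14
  ? 66.24.8.247  path d0:-→d1:-→d2:-→d3:-→d4:-→d5:-→d6:-→d7:-→d8:H1→d9:-→d10:-→d11:-→d12:-→d13:-→d14:-→d15:-→d16:-→d17:H3→d18:-  best=H3
  ? 193.42.127.122  path d0:-→d1:-→d2:-→d3:-→d4:-→d5:-→d6:-→d7:-→d8:-→d9:-→d10:-→d11:-→d12:-→d13:-→d14:-→d15:-→d16:-→d17:-→d18:-→d19:-→d20:-→d21:-→d22:-→d23:-→d24:H0→d25:-→d26:-  best=H0
  ? 234.221.61.10  path d0:-→d1:-→d2:-  best=no-route
  add 152.251.166.224/28 -> H1 at depth 28
  ? 66.0.0.0  path d0:-→d1:-→d2:-→d3:-→d4:-→d5:-→d6:-→d7:-→d8:H1→d9:-→d10:-→d11:-  best=H1
  add 0.0.0.0/0 -> H1 at depth 0
  ? 93.189.214.118  path d0:H1→d1:-→d2:-→d3:-  best=H1
  ? 66.0.192.229  path d0:H1→d1:-→d2:-→d3:-→d4:-→d5:-→d6:-→d7:-→d8:H1→d9:-→d10:-→d11:-  best=H1
  ? 66.24.10.102  path d0:H1→d1:-→d2:-→d3:-→d4:-→d5:-→d6:-→d7:-→d8:H1→d9:-→d10:-→d11:-→d12:-→d13:-→d14:-→d15:-→d16:-→d17:H3→d18:-  best=H3
  add 152.251.160.0/20 -> H6 at depth 20
  ? 220.24.181.143  path d0:H1→d1:-→d2:-→d3:-  best=H1
  add 128.0.0.0/3 -> H5 at depth 3

== LOOKUPS ==
["H3","H2","H0","H4","H2","H1","H3","H0","no-route","H1","H1","H1","H3","H1"]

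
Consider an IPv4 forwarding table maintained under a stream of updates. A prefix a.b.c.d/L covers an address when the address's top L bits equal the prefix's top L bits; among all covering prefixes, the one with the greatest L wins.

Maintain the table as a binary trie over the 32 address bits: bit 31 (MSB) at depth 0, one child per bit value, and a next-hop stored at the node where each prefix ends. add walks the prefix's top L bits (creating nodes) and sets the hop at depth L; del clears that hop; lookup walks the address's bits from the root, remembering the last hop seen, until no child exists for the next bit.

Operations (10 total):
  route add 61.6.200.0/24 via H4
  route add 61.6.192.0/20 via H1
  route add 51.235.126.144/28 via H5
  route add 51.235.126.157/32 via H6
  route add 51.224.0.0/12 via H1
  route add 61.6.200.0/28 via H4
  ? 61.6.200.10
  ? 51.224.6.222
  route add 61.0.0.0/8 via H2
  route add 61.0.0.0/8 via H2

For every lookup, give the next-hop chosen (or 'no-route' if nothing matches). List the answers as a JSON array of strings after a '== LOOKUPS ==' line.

Apply in order:
  + 61.6.200.0/24 (H4) depth=24
  + 61.6.192.0/20 (H1) depth=20
  + 51.235.126.144/28 (H5) depth=28
  + 51.235.126.157/32 (H6) depth=32
  + 51.224.0.0/12 (H1) depth=12
  + 61.6.200.0/28 (H4) depth=28
  lookup 61.6.200.10: bits 0011110100000110110010000000 walk d0:-→d1:-→d2:-→d3:-→d4:-→d5:-→d6:-→d7:-→d8:-→d9:-→d10:-→d11:-→d12:-→d13:-→d14:-→d15:-→d16:-→d17:-→d18:-→d19:-→d20:H1→d21:-→d22:-→d23:-→d24:H4→d25:-→d26:-→d27:-→d28:H4 -> H4
  lookup 51.224.6.222: bits 001100111110 walk d0:-→d1:-→d2:-→d3:-→d4:-→d5:-→d6:-→d7:-→d8:-→d9:-→d10:-→d11:-→d12:H1 -> H1
  + 61.0.0.0/8 (H2) depth=8
  + 61.0.0.0/8 (H2) depth=8

== LOOKUPS ==
["H4","H1"]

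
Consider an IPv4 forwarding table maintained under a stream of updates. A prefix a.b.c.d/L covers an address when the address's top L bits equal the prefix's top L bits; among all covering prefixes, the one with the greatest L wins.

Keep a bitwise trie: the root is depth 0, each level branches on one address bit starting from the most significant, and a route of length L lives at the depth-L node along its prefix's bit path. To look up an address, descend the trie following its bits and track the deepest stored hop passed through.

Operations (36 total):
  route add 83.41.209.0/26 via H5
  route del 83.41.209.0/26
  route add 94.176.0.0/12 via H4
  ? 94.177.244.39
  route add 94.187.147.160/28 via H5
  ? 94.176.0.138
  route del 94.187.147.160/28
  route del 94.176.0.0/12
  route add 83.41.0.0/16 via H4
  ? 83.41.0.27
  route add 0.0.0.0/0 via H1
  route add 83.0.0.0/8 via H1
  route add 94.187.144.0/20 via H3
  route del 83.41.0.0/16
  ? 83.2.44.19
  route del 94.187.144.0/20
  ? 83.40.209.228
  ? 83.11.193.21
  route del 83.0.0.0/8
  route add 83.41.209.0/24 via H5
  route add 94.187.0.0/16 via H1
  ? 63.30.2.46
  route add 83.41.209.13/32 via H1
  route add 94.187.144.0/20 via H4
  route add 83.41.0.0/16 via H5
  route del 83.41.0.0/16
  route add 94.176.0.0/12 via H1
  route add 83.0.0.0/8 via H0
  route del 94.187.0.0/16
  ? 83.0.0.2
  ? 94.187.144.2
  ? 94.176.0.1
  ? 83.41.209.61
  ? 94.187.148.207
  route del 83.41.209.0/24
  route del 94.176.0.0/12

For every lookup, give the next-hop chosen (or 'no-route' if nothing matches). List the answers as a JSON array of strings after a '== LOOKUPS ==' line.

Process each operation:
  add 83.41.209.0/26 -> H5 at depth 26
  - 83.41.209.0/26 clear@26
  add 94.176.0.0/12 -> H4 at depth 12
  Q 94.177.244.39: descend 010111101011 ; hops seen [H4] ; pick H4
  add 94.187.147.160/28 -> H5 at depth 28
  Q 94.176.0.138: descend 010111101011 ; hops seen [H4] ; pick H4
  - 94.187.147.160/28 clear@28
  - 94.176.0.0/12 clear@12
  add 83.41.0.0/16 -> H4 at depth 16
  Q 83.41.0.27: descend 0101001100101001 ; hops seen [H4] ; pick H4
  add 0.0.0.0/0 -> H1 at depth 0
  add 83.0.0.0/8 -> H1 at depth 8
  add 94.187.144.0/20 -> H3 at depth 20
  - 83.41.0.0/16 clear@16
  Q 83.2.44.19: descend 0101001100 ; hops seen [H1,H1] ; pick H1
  - 94.187.144.0/20 clear@20
  Q 83.40.209.228: descend 010100110010100 ; hops seen [H1,H1] ; pick H1
  Q 83.11.193.21: descend 0101001100 ; hops seen [H1,H1] ; pick H1
  - 83.0.0.0/8 clear@8
  add 83.41.209.0/24 -> H5 at depth 24
  add 94.187.0.0/16 -> H1 at depth 16
  Q 63.30.2.46: descend 0 ; hops seen [H1] ; pick H1
  add 83.41.209.13/32 -> H1 at depth 32
  add 94.187.144.0/20 -> H4 at depth 20
  add 83.41.0.0/16 -> H5 at depth 16
  - 83.41.0.0/16 clear@16
  add 94.176.0.0/12 -> H1 at depth 12
  add 83.0.0.0/8 -> H0 at depth 8
  - 94.187.0.0/16 clear@16
  Q 83.0.0.2: descend 0101001100 ; hops seen [H1,H0] ; pick H0
  Q 94.187.144.2: descend 0101111010111011100100 ; hops seen [H1,H1,H4] ; pick H4
  Q 94.176.0.1: descend 010111101011 ; hops seen [H1,H1] ; pick H1
  Q 83.41.209.61: descend 01010011001010011101000100 ; hops seen [H1,H0,H5] ; pick H5
  Q 94.187.148.207: descend 010111101011101110010 ; hops seen [H1,H1,H4] ; pick H4
  - 83.41.209.0/24 clear@24
  - 94.176.0.0/12 clear@12

== LOOKUPS ==
["H4","H4","H4","H1","H1","H1","H1","H0","H4","H1","H5","H4"]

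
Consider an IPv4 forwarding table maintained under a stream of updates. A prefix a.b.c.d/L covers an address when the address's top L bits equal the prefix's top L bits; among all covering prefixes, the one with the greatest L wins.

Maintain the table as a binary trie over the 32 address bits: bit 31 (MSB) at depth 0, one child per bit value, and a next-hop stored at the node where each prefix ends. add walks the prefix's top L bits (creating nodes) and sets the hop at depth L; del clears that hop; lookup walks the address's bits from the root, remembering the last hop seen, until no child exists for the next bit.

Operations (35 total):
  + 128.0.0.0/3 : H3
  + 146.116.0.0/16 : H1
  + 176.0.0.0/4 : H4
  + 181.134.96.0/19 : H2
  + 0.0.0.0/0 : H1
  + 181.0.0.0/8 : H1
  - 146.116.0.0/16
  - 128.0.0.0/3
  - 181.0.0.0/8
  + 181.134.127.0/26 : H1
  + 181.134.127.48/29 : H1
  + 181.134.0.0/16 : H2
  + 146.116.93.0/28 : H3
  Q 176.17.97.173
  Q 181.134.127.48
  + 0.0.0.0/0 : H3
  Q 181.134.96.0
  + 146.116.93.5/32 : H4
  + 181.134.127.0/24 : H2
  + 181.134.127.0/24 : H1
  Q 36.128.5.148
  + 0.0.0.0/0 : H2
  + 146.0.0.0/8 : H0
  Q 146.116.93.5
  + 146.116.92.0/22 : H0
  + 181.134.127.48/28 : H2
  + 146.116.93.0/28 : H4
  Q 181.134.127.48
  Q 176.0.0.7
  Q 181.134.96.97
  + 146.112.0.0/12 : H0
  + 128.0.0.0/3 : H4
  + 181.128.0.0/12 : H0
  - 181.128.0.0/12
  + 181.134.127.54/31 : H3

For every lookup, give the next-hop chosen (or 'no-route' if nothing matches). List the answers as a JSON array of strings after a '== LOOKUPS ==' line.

Apply in order:
  + 128.0.0.0/3 (H3) depth=3
  + 146.116.0.0/16 (H1) depth=16
  + 176.0.0.0/4 (H4) depth=4
  + 181.134.96.0/19 (H2) depth=19
  + 0.0.0.0/0 (H1) depth=0
  + 181.0.0.0/8 (H1) depth=8
  - 146.116.0.0/16 clear@16
  - 128.0.0.0/3 clear@3
  - 181.0.0.0/8 clear@8
  + 181.134.127.0/26 (H1) depth=26
  + 181.134.127.48/29 (H1) depth=29
  + 181.134.0.0/16 (H2) depth=16
  + 146.116.93.0/28 (H3) depth=28
  Q 176.17.97.173: descend 10110 ; hops seen [H1,H4] ; pick H4
  Q 181.134.127.48: descend 10110101100001100111111100110 ; hops seen [H1,H4,H2,H2,H1,H1] ; pick H1
  + 0.0.0.0/0 (H3) depth=0
  Q 181.134.96.0: descend 1011010110000110011 ; hops seen [H3,H4,H2,H2] ; pick H2
  + 146.116.93.5/32 (H4) depth=32
  + 181.134.127.0/24 (H2) depth=24
  + 181.134.127.0/24 (H1) depth=24
  Q 36.128.5.148: descend ε ; hops seen [H3] ; pick H3
  + 0.0.0.0/0 (H2) depth=0
  + 146.0.0.0/8 (H0) depth=8
  Q 146.116.93.5: descend 10010010011101000101110100000101 ; hops seen [H2,H0,H3,H4] ; pick H4
  + 146.116.92.0/22 (H0) depth=22
  + 181.134.127.48/28 (H2) depth=28
  + 146.116.93.0/28 (H4) depth=28
  Q 181.134.127.48: descend 10110101100001100111111100110 ; hops seen [H2,H4,H2,H2,H1,H1,H2,H1] ; pick H1
  Q 176.0.0.7: descend 10110 ; hops seen [H2,H4] ; pick H4
  Q 181.134.96.97: descend 1011010110000110011 ; hops seen [H2,H4,H2,H2] ; pick H2
  + 146.112.0.0/12 (H0) depth=12
  + 128.0.0.0/3 (H4) depth=3
  + 181.128.0.0/12 (H0) depth=12
  - 181.128.0.0/12 clear@12
  + 181.134.127.54/31 (H3) depth=31

== LOOKUPS ==
["H4","H1","H2","H3","H4","H1","H4","H2"]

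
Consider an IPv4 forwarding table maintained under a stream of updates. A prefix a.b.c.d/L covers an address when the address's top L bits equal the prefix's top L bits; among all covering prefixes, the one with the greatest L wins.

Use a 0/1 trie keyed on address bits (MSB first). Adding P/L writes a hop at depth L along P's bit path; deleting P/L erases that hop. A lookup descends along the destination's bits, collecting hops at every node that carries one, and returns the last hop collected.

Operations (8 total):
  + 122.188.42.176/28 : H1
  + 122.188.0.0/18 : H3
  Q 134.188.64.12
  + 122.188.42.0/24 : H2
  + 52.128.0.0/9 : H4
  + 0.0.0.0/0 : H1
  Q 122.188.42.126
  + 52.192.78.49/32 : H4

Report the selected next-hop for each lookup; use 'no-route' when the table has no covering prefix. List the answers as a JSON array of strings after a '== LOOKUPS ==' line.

Process each operation:
  + 122.188.42.176/28 (H1) depth=28
  + 122.188.0.0/18 (H3) depth=18
  Q 134.188.64.12: descend ε ; hops seen [∅] ; pick no-route
  + 122.188.42.0/24 (H2) depth=24
  + 52.128.0.0/9 (H4) depth=9
  + 0.0.0.0/0 (H1) depth=0
  Q 122.188.42.126: descend 011110101011110000101010 ; hops seen [H1,H3,H2] ; pick H2
  + 52.192.78.49/32 (H4) depth=32

== LOOKUPS ==
["no-route","H2"]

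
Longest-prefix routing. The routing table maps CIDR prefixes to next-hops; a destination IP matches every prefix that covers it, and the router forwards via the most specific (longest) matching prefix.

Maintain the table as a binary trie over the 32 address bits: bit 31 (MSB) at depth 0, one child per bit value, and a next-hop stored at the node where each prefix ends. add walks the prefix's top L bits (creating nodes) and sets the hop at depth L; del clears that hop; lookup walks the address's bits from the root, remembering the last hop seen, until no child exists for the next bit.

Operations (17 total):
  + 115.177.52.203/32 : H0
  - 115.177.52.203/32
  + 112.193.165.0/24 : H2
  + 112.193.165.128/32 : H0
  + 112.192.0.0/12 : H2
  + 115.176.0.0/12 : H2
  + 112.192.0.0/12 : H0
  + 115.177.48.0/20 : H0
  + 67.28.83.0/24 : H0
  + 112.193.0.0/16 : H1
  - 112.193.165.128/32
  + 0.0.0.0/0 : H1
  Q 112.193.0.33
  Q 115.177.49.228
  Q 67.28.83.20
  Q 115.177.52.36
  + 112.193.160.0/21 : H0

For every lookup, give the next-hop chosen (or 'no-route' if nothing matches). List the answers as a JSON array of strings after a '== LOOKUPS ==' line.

Process each operation:
  add 115.177.52.203/32 -> H0 at depth 32
  - 115.177.52.203/32 clear@32
  add 112.193.165.0/24 -> H2 at depth 24
  add 112.193.165.128/32 -> H0 at depth 32
  add 112.192.0.0/12 -> H2 at depth 12
  add 115.176.0.0/12 -> H2 at depth 12
  add 112.192.0.0/12 -> H0 at depth 12
  add 115.177.48.0/20 -> H0 at depth 20
  add 67.28.83.0/24 -> H0 at depth 24
  add 112.193.0.0/16 -> H1 at depth 16
  - 112.193.165.128/32 clear@32
  add 0.0.0.0/0 -> H1 at depth 0
  ? 112.193.0.33  path d0:H1→d1:-→d2:-→d3:-→d4:-→d5:-→d6:-→d7:-→d8:-→d9:-→d10:-→d11:-→d12:H0→d13:-→d14:-→d15:-→d16:H1  best=H1
  ? 115.177.49.228  path d0:H1→d1:-→d2:-→d3:-→d4:-→d5:-→d6:-→d7:-→d8:-→d9:-→d10:-→d11:-→d12:H2→d13:-→d14:-→d15:-→d16:-→d17:-→d18:-→d19:-→d20:H0→d21:-  best=H0
  ? 67.28.83.20  path d0:H1→d1:-→d2:-→d3:-→d4:-→d5:-→d6:-→d7:-→d8:-→d9:-→d10:-→d11:-→d12:-→d13:-→d14:-→d15:-→d16:-→d17:-→d18:-→d19:-→d20:-→d21:-→d22:-→d23:-→d24:H0  best=H0
  ? 115.177.52.36  path d0:H1→d1:-→d2:-→d3:-→d4:-→d5:-→d6:-→d7:-→d8:-→d9:-→d10:-→d11:-→d12:H2→d13:-→d14:-→d15:-→d16:-→d17:-→d18:-→d19:-→d20:H0→d21:-→d22:-→d23:-→d24:-  best=H0
  add 112.193.160.0/21 -> H0 at depth 21

== LOOKUPS ==
["H1","H0","H0","H0"]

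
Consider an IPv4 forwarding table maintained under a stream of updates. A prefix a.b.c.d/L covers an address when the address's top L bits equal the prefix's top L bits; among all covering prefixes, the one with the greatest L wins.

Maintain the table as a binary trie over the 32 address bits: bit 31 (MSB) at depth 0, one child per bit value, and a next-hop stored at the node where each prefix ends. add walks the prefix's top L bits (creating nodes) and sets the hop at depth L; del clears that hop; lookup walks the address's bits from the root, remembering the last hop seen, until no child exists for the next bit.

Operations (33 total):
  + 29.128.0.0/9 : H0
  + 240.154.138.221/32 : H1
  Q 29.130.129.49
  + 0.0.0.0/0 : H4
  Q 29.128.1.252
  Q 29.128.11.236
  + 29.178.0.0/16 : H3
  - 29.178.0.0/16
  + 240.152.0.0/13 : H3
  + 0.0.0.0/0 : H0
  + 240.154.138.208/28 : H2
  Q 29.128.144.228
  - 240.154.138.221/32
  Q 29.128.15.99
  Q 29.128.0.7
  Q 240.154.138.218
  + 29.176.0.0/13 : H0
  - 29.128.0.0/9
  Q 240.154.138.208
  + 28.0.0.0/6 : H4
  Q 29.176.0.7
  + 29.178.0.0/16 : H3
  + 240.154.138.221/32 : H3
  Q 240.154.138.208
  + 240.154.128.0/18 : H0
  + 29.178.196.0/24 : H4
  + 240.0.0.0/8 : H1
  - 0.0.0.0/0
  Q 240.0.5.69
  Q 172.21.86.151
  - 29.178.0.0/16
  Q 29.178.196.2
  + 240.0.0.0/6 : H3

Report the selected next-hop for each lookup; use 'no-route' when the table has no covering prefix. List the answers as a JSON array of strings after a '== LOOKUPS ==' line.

Apply in order:
  add 29.128.0.0/9 -> H0 at depth 9
  add 240.154.138.221/32 -> H1 at depth 32
  ? 29.130.129.49  path d0:-→d1:-→d2:-→d3:-→d4:-→d5:-→d6:-→d7:-→d8:-→d9:H0  best=H0
  add 0.0.0.0/0 -> H4 at depth 0
  ? 29.128.1.252  path d0:H4→d1:-→d2:-→d3:-→d4:-→d5:-→d6:-→d7:-→d8:-→d9:H0  best=H0
  ? 29.128.11.236  path d0:H4→d1:-→d2:-→d3:-→d4:-→d5:-→d6:-→d7:-→d8:-→d9:H0  best=H0
  add 29.178.0.0/16 -> H3 at depth 16
  del 29.178.0.0/16 (clear depth 16)
  add 240.152.0.0/13 -> H3 at depth 13
  add 0.0.0.0/0 -> H0 at depth 0
  add 240.154.138.208/28 -> H2 at depth 28
  ? 29.128.144.228  path d0:H0→d1:-→d2:-→d3:-→d4:-→d5:-→d6:-→d7:-→d8:-→d9:H0→d10:-  best=H0
  del 240.154.138.221/32 (clear depth 32)
  ? 29.128.15.99  path d0:H0→d1:-→d2:-→d3:-→d4:-→d5:-→d6:-→d7:-→d8:-→d9:H0→d10:-  best=H0
  ? 29.128.0.7  path d0:H0→d1:-→d2:-→d3:-→d4:-→d5:-→d6:-→d7:-→d8:-→d9:H0→d10:-  best=H0
  ? 240.154.138.218  path d0:H0→d1:-→d2:-→d3:-→d4:-→d5:-→d6:-→d7:-→d8:-→d9:-→d10:-→d11:-→d12:-→d13:H3→d14:-→d15:-→d16:-→d17:-→d18:-→d19:-→d20:-→d21:-→d22:-→d23:-→d24:-→d25:-→d26:-→d27:-→d28:H2→d29:-  best=H2
  add 29.176.0.0/13 -> H0 at depth 13
  del 29.128.0.0/9 (clear depth 9)
  ? 240.154.138.208  path d0:H0→d1:-→d2:-→d3:-→d4:-→d5:-→d6:-→d7:-→d8:-→d9:-→d10:-→d11:-→d12:-→d13:H3→d14:-→d15:-→d16:-→d17:-→d18:-→d19:-→d20:-→d21:-→d22:-→d23:-→d24:-→d25:-→d26:-→d27:-→d28:H2  best=H2
  add 28.0.0.0/6 -> H4 at depth 6
  ? 29.176.0.7  path d0:H0→d1:-→d2:-→d3:-→d4:-→d5:-→d6:H4→d7:-→d8:-→d9:-→d10:-→d11:-→d12:-→d13:H0→d14:-  best=H0
  add 29.178.0.0/16 -> H3 at depth 16
  add 240.154.138.221/32 -> H3 at depth 32
  ? 240.154.138.208  path d0:H0→d1:-→d2:-→d3:-→d4:-→d5:-→d6:-→d7:-→d8:-→d9:-→d10:-→d11:-→d12:-→d13:H3→d14:-→d15:-→d16:-→d17:-→d18:-→d19:-→d20:-→d21:-→d22:-→d23:-→d24:-→d25:-→d26:-→d27:-→d28:H2  best=H2
  add 240.154.128.0/18 -> H0 at depth 18
  add 29.178.196.0/24 -> H4 at depth 24
  add 240.0.0.0/8 -> H1 at depth 8
  del 0.0.0.0/0 (clear depth 0)
  ? 240.0.5.69  path d0:-→d1:-→d2:-→d3:-→d4:-→d5:-→d6:-→d7:-→d8:H1  best=H1
  ? 172.21.86.151  path d0:-→d1:-  best=no-route
  del 29.178.0.0/16 (clear depth 16)
  ? 29.178.196.2  path d0:-→d1:-→d2:-→d3:-→d4:-→d5:-→d6:H4→d7:-→d8:-→d9:-→d10:-→d11:-→d12:-→d13:H0→d14:-→d15:-→d16:-→d17:-→d18:-→d19:-→d20:-→d21:-→d22:-→d23:-→d24:H4  best=H4
  add 240.0.0.0/6 -> H3 at depth 6

== LOOKUPS ==
["H0","H0","H0","H0","H0","H0","H2","H2","H0","H2","H1","no-route","H4"]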